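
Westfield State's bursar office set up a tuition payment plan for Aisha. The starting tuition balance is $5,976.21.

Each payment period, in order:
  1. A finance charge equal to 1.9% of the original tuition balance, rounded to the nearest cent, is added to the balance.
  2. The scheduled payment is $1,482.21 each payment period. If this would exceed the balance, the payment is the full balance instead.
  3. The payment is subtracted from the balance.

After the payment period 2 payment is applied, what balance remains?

$3,238.89

Payment period 1: opening $5,976.21; interest $113.55 → $6,089.76; payment $1,482.21; balance $4,607.55
Payment period 2: opening $4,607.55; interest $113.55 → $4,721.10; payment $1,482.21; balance $3,238.89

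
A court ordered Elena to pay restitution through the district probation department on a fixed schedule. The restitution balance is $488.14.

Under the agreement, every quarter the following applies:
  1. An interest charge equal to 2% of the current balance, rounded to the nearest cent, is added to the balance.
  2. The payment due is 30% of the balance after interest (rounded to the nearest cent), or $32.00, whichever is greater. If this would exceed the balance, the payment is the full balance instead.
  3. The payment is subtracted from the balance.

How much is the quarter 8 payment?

$30.19

# | Opening | Interest | Payment | End bal
1 | $488.14 | $9.76 | $149.37 | $348.53
2 | $348.53 | $6.97 | $106.65 | $248.85
3 | $248.85 | $4.98 | $76.15 | $177.68
4 | $177.68 | $3.55 | $54.37 | $126.86
5 | $126.86 | $2.54 | $38.82 | $90.58
6 | $90.58 | $1.81 | $32.00 | $60.39
7 | $60.39 | $1.21 | $32.00 | $29.60
8 | $29.60 | $0.59 | $30.19 | $0.00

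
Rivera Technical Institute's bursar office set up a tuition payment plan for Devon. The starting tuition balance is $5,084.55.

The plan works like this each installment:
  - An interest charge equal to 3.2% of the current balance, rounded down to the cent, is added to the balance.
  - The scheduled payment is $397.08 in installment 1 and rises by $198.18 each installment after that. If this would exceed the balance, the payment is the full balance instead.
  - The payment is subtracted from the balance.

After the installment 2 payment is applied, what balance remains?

Installment 1: opening $5,084.55; interest $162.70 → $5,247.25; payment $397.08; balance $4,850.17
Installment 2: opening $4,850.17; interest $155.20 → $5,005.37; payment $595.26; balance $4,410.11

$4,410.11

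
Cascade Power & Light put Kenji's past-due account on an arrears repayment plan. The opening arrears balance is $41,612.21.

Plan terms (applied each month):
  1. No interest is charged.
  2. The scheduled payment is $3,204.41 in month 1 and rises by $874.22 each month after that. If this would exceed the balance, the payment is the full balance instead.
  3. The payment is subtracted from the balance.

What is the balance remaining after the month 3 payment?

$29,376.32

Month 1: opening $41,612.21; payment $3,204.41; balance $38,407.80
Month 2: opening $38,407.80; payment $4,078.63; balance $34,329.17
Month 3: opening $34,329.17; payment $4,952.85; balance $29,376.32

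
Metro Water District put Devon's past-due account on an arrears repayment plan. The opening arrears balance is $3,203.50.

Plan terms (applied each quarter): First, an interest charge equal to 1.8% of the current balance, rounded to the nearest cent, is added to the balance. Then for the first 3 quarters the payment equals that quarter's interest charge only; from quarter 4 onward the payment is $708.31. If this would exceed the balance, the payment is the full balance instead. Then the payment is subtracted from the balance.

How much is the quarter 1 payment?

Quarter 1: opening $3,203.50; interest $57.66 → $3,261.16; payment $57.66; balance $3,203.50

$57.66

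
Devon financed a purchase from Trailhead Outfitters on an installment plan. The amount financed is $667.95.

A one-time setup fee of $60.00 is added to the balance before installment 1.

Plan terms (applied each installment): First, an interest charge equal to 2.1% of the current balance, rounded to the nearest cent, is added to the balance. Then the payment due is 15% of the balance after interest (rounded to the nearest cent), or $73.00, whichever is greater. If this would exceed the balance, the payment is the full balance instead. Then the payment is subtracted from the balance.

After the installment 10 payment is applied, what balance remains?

$5.97

Installment 1: opening $727.95; interest $15.29 → $743.24; payment $111.49; balance $631.75
Installment 2: opening $631.75; interest $13.27 → $645.02; payment $96.75; balance $548.27
Installment 3: opening $548.27; interest $11.51 → $559.78; payment $83.97; balance $475.81
Installment 4: opening $475.81; interest $9.99 → $485.80; payment $73.00; balance $412.80
Installment 5: opening $412.80; interest $8.67 → $421.47; payment $73.00; balance $348.47
Installment 6: opening $348.47; interest $7.32 → $355.79; payment $73.00; balance $282.79
Installment 7: opening $282.79; interest $5.94 → $288.73; payment $73.00; balance $215.73
Installment 8: opening $215.73; interest $4.53 → $220.26; payment $73.00; balance $147.26
Installment 9: opening $147.26; interest $3.09 → $150.35; payment $73.00; balance $77.35
Installment 10: opening $77.35; interest $1.62 → $78.97; payment $73.00; balance $5.97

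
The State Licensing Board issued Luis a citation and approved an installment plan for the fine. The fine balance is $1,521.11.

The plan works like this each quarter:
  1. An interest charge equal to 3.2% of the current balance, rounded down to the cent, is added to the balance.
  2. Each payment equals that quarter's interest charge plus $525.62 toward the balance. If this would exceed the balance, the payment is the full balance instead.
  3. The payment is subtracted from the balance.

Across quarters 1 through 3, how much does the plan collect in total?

$1,616.66

Quarter 1: opening $1,521.11; interest $48.67 → $1,569.78; payment $574.29; balance $995.49
Quarter 2: opening $995.49; interest $31.85 → $1,027.34; payment $557.47; balance $469.87
Quarter 3: opening $469.87; interest $15.03 → $484.90; payment $484.90; balance $0.00
Total paid: $1,616.66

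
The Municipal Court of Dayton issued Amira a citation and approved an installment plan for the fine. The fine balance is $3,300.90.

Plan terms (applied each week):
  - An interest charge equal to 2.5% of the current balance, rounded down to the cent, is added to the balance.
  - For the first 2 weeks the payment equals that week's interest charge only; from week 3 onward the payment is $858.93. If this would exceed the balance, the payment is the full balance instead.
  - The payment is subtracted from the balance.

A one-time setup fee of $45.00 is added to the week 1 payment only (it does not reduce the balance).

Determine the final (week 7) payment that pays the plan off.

$78.76

Week 1: $3,300.90 +$82.52 interest = $3,383.42; pay $82.52 (+ $45.00 fee) → $3,300.90
Week 2: $3,300.90 +$82.52 interest = $3,383.42; pay $82.52 → $3,300.90
Week 3: $3,300.90 +$82.52 interest = $3,383.42; pay $858.93 → $2,524.49
Week 4: $2,524.49 +$63.11 interest = $2,587.60; pay $858.93 → $1,728.67
Week 5: $1,728.67 +$43.21 interest = $1,771.88; pay $858.93 → $912.95
Week 6: $912.95 +$22.82 interest = $935.77; pay $858.93 → $76.84
Week 7: $76.84 +$1.92 interest = $78.76; pay $78.76 → $0.00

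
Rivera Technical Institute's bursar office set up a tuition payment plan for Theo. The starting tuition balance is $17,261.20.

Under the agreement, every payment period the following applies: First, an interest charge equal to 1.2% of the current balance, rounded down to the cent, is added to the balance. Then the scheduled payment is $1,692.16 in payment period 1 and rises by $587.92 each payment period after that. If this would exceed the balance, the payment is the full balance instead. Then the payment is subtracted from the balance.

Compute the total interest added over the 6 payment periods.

$828.77

Payment period 1: $17,261.20 +$207.13 interest = $17,468.33; pay $1,692.16 → $15,776.17
Payment period 2: $15,776.17 +$189.31 interest = $15,965.48; pay $2,280.08 → $13,685.40
Payment period 3: $13,685.40 +$164.22 interest = $13,849.62; pay $2,868.00 → $10,981.62
Payment period 4: $10,981.62 +$131.77 interest = $11,113.39; pay $3,455.92 → $7,657.47
Payment period 5: $7,657.47 +$91.88 interest = $7,749.35; pay $4,043.84 → $3,705.51
Payment period 6: $3,705.51 +$44.46 interest = $3,749.97; pay $3,749.97 → $0.00
Total interest: $207.13 + $189.31 + $164.22 + $131.77 + $91.88 + $44.46 = $828.77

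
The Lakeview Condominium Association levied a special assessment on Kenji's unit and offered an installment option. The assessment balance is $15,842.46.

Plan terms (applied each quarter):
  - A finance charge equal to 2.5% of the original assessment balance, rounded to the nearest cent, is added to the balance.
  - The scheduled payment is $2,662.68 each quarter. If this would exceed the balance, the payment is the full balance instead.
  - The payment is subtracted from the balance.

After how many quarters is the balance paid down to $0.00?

Quarter 1: $15,842.46 +$396.06 interest = $16,238.52; pay $2,662.68 → $13,575.84
Quarter 2: $13,575.84 +$396.06 interest = $13,971.90; pay $2,662.68 → $11,309.22
Quarter 3: $11,309.22 +$396.06 interest = $11,705.28; pay $2,662.68 → $9,042.60
Quarter 4: $9,042.60 +$396.06 interest = $9,438.66; pay $2,662.68 → $6,775.98
Quarter 5: $6,775.98 +$396.06 interest = $7,172.04; pay $2,662.68 → $4,509.36
Quarter 6: $4,509.36 +$396.06 interest = $4,905.42; pay $2,662.68 → $2,242.74
Quarter 7: $2,242.74 +$396.06 interest = $2,638.80; pay $2,638.80 → $0.00
Balance reaches $0.00 in quarter 7.

7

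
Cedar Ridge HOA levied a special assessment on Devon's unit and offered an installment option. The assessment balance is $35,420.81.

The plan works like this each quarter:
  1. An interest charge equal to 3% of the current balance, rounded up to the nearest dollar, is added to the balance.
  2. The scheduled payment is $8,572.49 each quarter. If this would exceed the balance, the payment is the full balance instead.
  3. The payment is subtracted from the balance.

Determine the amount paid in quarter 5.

Quarter 1: opening $35,420.81; interest $1,063.00 → $36,483.81; payment $8,572.49; balance $27,911.32
Quarter 2: opening $27,911.32; interest $838.00 → $28,749.32; payment $8,572.49; balance $20,176.83
Quarter 3: opening $20,176.83; interest $606.00 → $20,782.83; payment $8,572.49; balance $12,210.34
Quarter 4: opening $12,210.34; interest $367.00 → $12,577.34; payment $8,572.49; balance $4,004.85
Quarter 5: opening $4,004.85; interest $121.00 → $4,125.85; payment $4,125.85; balance $0.00

$4,125.85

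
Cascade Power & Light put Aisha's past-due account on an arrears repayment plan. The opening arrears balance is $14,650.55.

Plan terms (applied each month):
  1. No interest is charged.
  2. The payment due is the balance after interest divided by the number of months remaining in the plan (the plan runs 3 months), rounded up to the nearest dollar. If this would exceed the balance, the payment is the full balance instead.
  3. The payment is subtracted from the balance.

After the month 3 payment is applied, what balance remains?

Month 1: $14,650.55 − $4,884.00 → $9,766.55
Month 2: $9,766.55 − $4,884.00 → $4,882.55
Month 3: $4,882.55 − $4,882.55 → $0.00

$0.00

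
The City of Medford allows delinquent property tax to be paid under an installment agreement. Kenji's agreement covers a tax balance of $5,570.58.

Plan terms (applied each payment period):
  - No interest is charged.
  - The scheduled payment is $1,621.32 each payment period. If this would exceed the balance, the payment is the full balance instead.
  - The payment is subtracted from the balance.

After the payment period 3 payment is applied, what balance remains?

$706.62

Payment period 1: $5,570.58 − $1,621.32 → $3,949.26
Payment period 2: $3,949.26 − $1,621.32 → $2,327.94
Payment period 3: $2,327.94 − $1,621.32 → $706.62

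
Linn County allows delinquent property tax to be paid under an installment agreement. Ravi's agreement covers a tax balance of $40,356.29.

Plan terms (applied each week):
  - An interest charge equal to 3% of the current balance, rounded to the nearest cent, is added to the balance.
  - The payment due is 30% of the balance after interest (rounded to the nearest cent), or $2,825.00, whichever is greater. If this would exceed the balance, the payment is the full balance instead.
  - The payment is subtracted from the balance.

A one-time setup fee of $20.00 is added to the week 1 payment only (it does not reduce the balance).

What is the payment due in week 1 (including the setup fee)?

Week 1: $40,356.29 +$1,210.69 interest = $41,566.98; pay $12,470.09 (+ $20.00 fee) → $29,096.89

$12,490.09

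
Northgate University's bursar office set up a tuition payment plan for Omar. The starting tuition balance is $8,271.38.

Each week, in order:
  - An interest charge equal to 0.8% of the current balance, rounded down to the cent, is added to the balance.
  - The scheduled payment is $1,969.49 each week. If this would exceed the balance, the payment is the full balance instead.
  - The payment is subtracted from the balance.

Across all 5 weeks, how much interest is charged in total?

$177.34

Week 1: opening $8,271.38; interest $66.17 → $8,337.55; payment $1,969.49; balance $6,368.06
Week 2: opening $6,368.06; interest $50.94 → $6,419.00; payment $1,969.49; balance $4,449.51
Week 3: opening $4,449.51; interest $35.59 → $4,485.10; payment $1,969.49; balance $2,515.61
Week 4: opening $2,515.61; interest $20.12 → $2,535.73; payment $1,969.49; balance $566.24
Week 5: opening $566.24; interest $4.52 → $570.76; payment $570.76; balance $0.00
Total interest: $66.17 + $50.94 + $35.59 + $20.12 + $4.52 = $177.34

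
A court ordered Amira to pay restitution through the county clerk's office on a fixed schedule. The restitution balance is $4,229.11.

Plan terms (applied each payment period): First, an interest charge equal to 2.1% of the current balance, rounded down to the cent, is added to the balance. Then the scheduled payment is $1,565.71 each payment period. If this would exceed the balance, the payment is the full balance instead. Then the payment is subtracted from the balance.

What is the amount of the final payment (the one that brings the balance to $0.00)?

Payment period 1: opening $4,229.11; interest $88.81 → $4,317.92; payment $1,565.71; balance $2,752.21
Payment period 2: opening $2,752.21; interest $57.79 → $2,810.00; payment $1,565.71; balance $1,244.29
Payment period 3: opening $1,244.29; interest $26.13 → $1,270.42; payment $1,270.42; balance $0.00

$1,270.42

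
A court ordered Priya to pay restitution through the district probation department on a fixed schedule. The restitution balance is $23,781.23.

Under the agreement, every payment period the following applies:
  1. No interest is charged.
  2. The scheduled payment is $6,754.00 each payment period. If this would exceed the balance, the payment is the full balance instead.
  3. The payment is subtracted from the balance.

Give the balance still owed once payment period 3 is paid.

# | Opening | Payment | End bal
1 | $23,781.23 | $6,754.00 | $17,027.23
2 | $17,027.23 | $6,754.00 | $10,273.23
3 | $10,273.23 | $6,754.00 | $3,519.23

$3,519.23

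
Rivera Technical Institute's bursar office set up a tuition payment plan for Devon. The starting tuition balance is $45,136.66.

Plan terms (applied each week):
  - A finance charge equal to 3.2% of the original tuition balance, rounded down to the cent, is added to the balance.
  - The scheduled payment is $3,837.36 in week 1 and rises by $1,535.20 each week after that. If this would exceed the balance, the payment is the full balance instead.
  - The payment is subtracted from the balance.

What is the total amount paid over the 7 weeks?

$55,247.25

Week 1: opening $45,136.66; interest $1,444.37 → $46,581.03; payment $3,837.36; balance $42,743.67
Week 2: opening $42,743.67; interest $1,444.37 → $44,188.04; payment $5,372.56; balance $38,815.48
Week 3: opening $38,815.48; interest $1,444.37 → $40,259.85; payment $6,907.76; balance $33,352.09
Week 4: opening $33,352.09; interest $1,444.37 → $34,796.46; payment $8,442.96; balance $26,353.50
Week 5: opening $26,353.50; interest $1,444.37 → $27,797.87; payment $9,978.16; balance $17,819.71
Week 6: opening $17,819.71; interest $1,444.37 → $19,264.08; payment $11,513.36; balance $7,750.72
Week 7: opening $7,750.72; interest $1,444.37 → $9,195.09; payment $9,195.09; balance $0.00
Total paid: $55,247.25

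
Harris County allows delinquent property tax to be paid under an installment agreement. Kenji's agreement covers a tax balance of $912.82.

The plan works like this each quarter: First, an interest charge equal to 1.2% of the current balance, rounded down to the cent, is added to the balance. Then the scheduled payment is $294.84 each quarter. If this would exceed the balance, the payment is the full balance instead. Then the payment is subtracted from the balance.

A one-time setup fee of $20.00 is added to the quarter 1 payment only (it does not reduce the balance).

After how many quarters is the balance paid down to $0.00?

Quarter 1: $912.82 +$10.95 interest = $923.77; pay $294.84 (+ $20.00 fee) → $628.93
Quarter 2: $628.93 +$7.54 interest = $636.47; pay $294.84 → $341.63
Quarter 3: $341.63 +$4.09 interest = $345.72; pay $294.84 → $50.88
Quarter 4: $50.88 +$0.61 interest = $51.49; pay $51.49 → $0.00
Balance reaches $0.00 in quarter 4.

4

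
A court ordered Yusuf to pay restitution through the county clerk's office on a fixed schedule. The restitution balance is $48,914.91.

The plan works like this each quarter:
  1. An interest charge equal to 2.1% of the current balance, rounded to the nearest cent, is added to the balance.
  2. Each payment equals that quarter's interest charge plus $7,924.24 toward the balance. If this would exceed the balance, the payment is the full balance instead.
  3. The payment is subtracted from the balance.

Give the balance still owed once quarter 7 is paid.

Quarter 1: opening $48,914.91; interest $1,027.21 → $49,942.12; payment $8,951.45; balance $40,990.67
Quarter 2: opening $40,990.67; interest $860.80 → $41,851.47; payment $8,785.04; balance $33,066.43
Quarter 3: opening $33,066.43; interest $694.40 → $33,760.83; payment $8,618.64; balance $25,142.19
Quarter 4: opening $25,142.19; interest $527.99 → $25,670.18; payment $8,452.23; balance $17,217.95
Quarter 5: opening $17,217.95; interest $361.58 → $17,579.53; payment $8,285.82; balance $9,293.71
Quarter 6: opening $9,293.71; interest $195.17 → $9,488.88; payment $8,119.41; balance $1,369.47
Quarter 7: opening $1,369.47; interest $28.76 → $1,398.23; payment $1,398.23; balance $0.00

$0.00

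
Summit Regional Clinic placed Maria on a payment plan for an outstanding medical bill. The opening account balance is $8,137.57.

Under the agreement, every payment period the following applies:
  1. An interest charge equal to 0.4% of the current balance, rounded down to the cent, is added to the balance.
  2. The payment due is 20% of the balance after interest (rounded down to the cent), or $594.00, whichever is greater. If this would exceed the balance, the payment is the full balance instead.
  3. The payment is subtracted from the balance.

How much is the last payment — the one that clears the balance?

$375.24

Payment period 1: $8,137.57 +$32.55 interest = $8,170.12; pay $1,634.02 → $6,536.10
Payment period 2: $6,536.10 +$26.14 interest = $6,562.24; pay $1,312.44 → $5,249.80
Payment period 3: $5,249.80 +$20.99 interest = $5,270.79; pay $1,054.15 → $4,216.64
Payment period 4: $4,216.64 +$16.86 interest = $4,233.50; pay $846.70 → $3,386.80
Payment period 5: $3,386.80 +$13.54 interest = $3,400.34; pay $680.06 → $2,720.28
Payment period 6: $2,720.28 +$10.88 interest = $2,731.16; pay $594.00 → $2,137.16
Payment period 7: $2,137.16 +$8.54 interest = $2,145.70; pay $594.00 → $1,551.70
Payment period 8: $1,551.70 +$6.20 interest = $1,557.90; pay $594.00 → $963.90
Payment period 9: $963.90 +$3.85 interest = $967.75; pay $594.00 → $373.75
Payment period 10: $373.75 +$1.49 interest = $375.24; pay $375.24 → $0.00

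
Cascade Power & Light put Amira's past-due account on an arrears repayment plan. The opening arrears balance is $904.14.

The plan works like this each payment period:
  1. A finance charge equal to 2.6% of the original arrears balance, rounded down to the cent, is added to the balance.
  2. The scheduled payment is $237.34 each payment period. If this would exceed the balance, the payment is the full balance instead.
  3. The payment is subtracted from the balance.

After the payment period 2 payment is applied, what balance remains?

# | Opening | Interest | Payment | End bal
1 | $904.14 | $23.50 | $237.34 | $690.30
2 | $690.30 | $23.50 | $237.34 | $476.46

$476.46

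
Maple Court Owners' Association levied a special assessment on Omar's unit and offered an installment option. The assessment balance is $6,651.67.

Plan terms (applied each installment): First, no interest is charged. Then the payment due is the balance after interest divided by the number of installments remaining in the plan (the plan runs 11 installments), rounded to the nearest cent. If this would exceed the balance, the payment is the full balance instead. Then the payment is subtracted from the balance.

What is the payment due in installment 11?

Installment 1: $6,651.67 − $604.70 → $6,046.97
Installment 2: $6,046.97 − $604.70 → $5,442.27
Installment 3: $5,442.27 − $604.70 → $4,837.57
Installment 4: $4,837.57 − $604.70 → $4,232.87
Installment 5: $4,232.87 − $604.70 → $3,628.17
Installment 6: $3,628.17 − $604.70 → $3,023.47
Installment 7: $3,023.47 − $604.69 → $2,418.78
Installment 8: $2,418.78 − $604.70 → $1,814.08
Installment 9: $1,814.08 − $604.69 → $1,209.39
Installment 10: $1,209.39 − $604.70 → $604.69
Installment 11: $604.69 − $604.69 → $0.00

$604.69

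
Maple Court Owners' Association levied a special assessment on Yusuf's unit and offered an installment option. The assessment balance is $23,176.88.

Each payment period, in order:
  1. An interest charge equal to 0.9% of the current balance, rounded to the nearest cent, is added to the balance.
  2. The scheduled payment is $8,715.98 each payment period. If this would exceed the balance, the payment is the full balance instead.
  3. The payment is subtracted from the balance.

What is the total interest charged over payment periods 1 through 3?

Payment period 1: $23,176.88 +$208.59 interest = $23,385.47; pay $8,715.98 → $14,669.49
Payment period 2: $14,669.49 +$132.03 interest = $14,801.52; pay $8,715.98 → $6,085.54
Payment period 3: $6,085.54 +$54.77 interest = $6,140.31; pay $6,140.31 → $0.00
Total interest: $208.59 + $132.03 + $54.77 = $395.39

$395.39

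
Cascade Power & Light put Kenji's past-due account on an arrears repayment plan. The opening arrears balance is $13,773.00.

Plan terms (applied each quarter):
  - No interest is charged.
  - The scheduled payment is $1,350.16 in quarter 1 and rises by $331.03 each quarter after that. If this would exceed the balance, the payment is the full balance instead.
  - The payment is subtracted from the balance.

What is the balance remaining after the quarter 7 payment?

$0.00

Quarter 1: $13,773.00 − $1,350.16 → $12,422.84
Quarter 2: $12,422.84 − $1,681.19 → $10,741.65
Quarter 3: $10,741.65 − $2,012.22 → $8,729.43
Quarter 4: $8,729.43 − $2,343.25 → $6,386.18
Quarter 5: $6,386.18 − $2,674.28 → $3,711.90
Quarter 6: $3,711.90 − $3,005.31 → $706.59
Quarter 7: $706.59 − $706.59 → $0.00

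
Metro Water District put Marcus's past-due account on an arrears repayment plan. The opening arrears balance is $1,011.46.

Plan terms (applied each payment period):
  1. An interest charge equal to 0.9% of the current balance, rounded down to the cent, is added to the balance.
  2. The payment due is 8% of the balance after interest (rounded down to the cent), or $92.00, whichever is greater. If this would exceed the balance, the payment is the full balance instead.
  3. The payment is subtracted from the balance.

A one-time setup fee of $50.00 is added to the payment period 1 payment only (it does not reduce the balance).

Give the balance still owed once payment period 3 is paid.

Payment period 1: $1,011.46 +$9.10 interest = $1,020.56; pay $92.00 (+ $50.00 fee) → $928.56
Payment period 2: $928.56 +$8.35 interest = $936.91; pay $92.00 → $844.91
Payment period 3: $844.91 +$7.60 interest = $852.51; pay $92.00 → $760.51

$760.51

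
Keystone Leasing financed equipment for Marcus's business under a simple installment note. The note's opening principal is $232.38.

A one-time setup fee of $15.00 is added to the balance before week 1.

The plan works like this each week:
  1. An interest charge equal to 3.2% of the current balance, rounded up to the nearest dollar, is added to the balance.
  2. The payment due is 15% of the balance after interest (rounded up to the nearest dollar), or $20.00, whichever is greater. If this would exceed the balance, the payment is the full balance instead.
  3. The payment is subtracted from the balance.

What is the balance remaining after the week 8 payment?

Week 1: opening $247.38; interest $8.00 → $255.38; payment $39.00; balance $216.38
Week 2: opening $216.38; interest $7.00 → $223.38; payment $34.00; balance $189.38
Week 3: opening $189.38; interest $7.00 → $196.38; payment $30.00; balance $166.38
Week 4: opening $166.38; interest $6.00 → $172.38; payment $26.00; balance $146.38
Week 5: opening $146.38; interest $5.00 → $151.38; payment $23.00; balance $128.38
Week 6: opening $128.38; interest $5.00 → $133.38; payment $21.00; balance $112.38
Week 7: opening $112.38; interest $4.00 → $116.38; payment $20.00; balance $96.38
Week 8: opening $96.38; interest $4.00 → $100.38; payment $20.00; balance $80.38

$80.38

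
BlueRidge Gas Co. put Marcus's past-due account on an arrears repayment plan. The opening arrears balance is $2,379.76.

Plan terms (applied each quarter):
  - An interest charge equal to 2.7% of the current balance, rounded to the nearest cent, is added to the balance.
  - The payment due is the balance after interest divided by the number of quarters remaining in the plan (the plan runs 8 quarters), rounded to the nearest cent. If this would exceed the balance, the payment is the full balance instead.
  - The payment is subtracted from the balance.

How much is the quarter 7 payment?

$358.46

Quarter 1: opening $2,379.76; interest $64.25 → $2,444.01; payment $305.50; balance $2,138.51
Quarter 2: opening $2,138.51; interest $57.74 → $2,196.25; payment $313.75; balance $1,882.50
Quarter 3: opening $1,882.50; interest $50.83 → $1,933.33; payment $322.22; balance $1,611.11
Quarter 4: opening $1,611.11; interest $43.50 → $1,654.61; payment $330.92; balance $1,323.69
Quarter 5: opening $1,323.69; interest $35.74 → $1,359.43; payment $339.86; balance $1,019.57
Quarter 6: opening $1,019.57; interest $27.53 → $1,047.10; payment $349.03; balance $698.07
Quarter 7: opening $698.07; interest $18.85 → $716.92; payment $358.46; balance $358.46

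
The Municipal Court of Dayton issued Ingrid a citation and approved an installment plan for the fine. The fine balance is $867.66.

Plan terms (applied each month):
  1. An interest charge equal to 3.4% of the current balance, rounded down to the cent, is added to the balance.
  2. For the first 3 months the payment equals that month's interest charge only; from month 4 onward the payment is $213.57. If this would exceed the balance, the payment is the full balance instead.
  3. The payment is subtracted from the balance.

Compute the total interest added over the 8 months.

$171.24

# | Opening | Interest | Payment | End bal
1 | $867.66 | $29.50 | $29.50 | $867.66
2 | $867.66 | $29.50 | $29.50 | $867.66
3 | $867.66 | $29.50 | $29.50 | $867.66
4 | $867.66 | $29.50 | $213.57 | $683.59
5 | $683.59 | $23.24 | $213.57 | $493.26
6 | $493.26 | $16.77 | $213.57 | $296.46
7 | $296.46 | $10.07 | $213.57 | $92.96
8 | $92.96 | $3.16 | $96.12 | $0.00
Total interest: $29.50 + $29.50 + $29.50 + $29.50 + $23.24 + $16.77 + $10.07 + $3.16 = $171.24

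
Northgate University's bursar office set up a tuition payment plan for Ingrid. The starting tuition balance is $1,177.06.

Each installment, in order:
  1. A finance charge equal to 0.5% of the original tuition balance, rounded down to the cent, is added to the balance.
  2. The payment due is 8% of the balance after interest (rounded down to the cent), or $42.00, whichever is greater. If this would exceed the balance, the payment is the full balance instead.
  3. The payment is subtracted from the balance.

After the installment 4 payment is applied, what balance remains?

Installment 1: opening $1,177.06; interest $5.88 → $1,182.94; payment $94.63; balance $1,088.31
Installment 2: opening $1,088.31; interest $5.88 → $1,094.19; payment $87.53; balance $1,006.66
Installment 3: opening $1,006.66; interest $5.88 → $1,012.54; payment $81.00; balance $931.54
Installment 4: opening $931.54; interest $5.88 → $937.42; payment $74.99; balance $862.43

$862.43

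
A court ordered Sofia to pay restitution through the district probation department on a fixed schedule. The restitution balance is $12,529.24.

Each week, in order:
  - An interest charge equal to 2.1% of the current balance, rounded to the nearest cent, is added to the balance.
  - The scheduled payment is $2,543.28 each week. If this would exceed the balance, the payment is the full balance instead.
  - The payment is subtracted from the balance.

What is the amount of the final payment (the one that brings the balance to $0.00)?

$652.84

Week 1: $12,529.24 +$263.11 interest = $12,792.35; pay $2,543.28 → $10,249.07
Week 2: $10,249.07 +$215.23 interest = $10,464.30; pay $2,543.28 → $7,921.02
Week 3: $7,921.02 +$166.34 interest = $8,087.36; pay $2,543.28 → $5,544.08
Week 4: $5,544.08 +$116.43 interest = $5,660.51; pay $2,543.28 → $3,117.23
Week 5: $3,117.23 +$65.46 interest = $3,182.69; pay $2,543.28 → $639.41
Week 6: $639.41 +$13.43 interest = $652.84; pay $652.84 → $0.00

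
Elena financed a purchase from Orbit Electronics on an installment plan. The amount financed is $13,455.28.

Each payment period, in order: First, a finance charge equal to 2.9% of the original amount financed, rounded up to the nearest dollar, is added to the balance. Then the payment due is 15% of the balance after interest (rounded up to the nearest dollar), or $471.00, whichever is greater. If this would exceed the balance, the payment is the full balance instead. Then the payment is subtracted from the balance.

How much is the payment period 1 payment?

$2,077.00

Payment period 1: $13,455.28 +$391.00 interest = $13,846.28; pay $2,077.00 → $11,769.28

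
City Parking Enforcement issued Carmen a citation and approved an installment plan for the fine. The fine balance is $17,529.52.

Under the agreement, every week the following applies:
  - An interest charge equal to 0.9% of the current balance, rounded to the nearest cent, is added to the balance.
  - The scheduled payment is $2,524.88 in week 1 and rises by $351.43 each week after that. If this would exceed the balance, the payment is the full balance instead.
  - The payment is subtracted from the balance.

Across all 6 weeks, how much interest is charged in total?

$559.49

# | Opening | Interest | Payment | End bal
1 | $17,529.52 | $157.77 | $2,524.88 | $15,162.41
2 | $15,162.41 | $136.46 | $2,876.31 | $12,422.56
3 | $12,422.56 | $111.80 | $3,227.74 | $9,306.62
4 | $9,306.62 | $83.76 | $3,579.17 | $5,811.21
5 | $5,811.21 | $52.30 | $3,930.60 | $1,932.91
6 | $1,932.91 | $17.40 | $1,950.31 | $0.00
Total interest: $157.77 + $136.46 + $111.80 + $83.76 + $52.30 + $17.40 = $559.49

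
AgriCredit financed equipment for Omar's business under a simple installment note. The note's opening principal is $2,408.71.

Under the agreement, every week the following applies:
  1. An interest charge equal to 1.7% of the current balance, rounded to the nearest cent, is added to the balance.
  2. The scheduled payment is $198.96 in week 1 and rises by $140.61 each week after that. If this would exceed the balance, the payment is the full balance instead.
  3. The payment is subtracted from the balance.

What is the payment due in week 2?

Week 1: opening $2,408.71; interest $40.95 → $2,449.66; payment $198.96; balance $2,250.70
Week 2: opening $2,250.70; interest $38.26 → $2,288.96; payment $339.57; balance $1,949.39

$339.57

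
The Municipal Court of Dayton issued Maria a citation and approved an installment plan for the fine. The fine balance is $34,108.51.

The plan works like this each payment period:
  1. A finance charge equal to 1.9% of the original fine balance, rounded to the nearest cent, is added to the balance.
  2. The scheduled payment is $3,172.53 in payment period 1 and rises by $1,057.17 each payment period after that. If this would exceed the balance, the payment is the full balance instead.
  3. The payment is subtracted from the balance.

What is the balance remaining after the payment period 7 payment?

Payment period 1: opening $34,108.51; interest $648.06 → $34,756.57; payment $3,172.53; balance $31,584.04
Payment period 2: opening $31,584.04; interest $648.06 → $32,232.10; payment $4,229.70; balance $28,002.40
Payment period 3: opening $28,002.40; interest $648.06 → $28,650.46; payment $5,286.87; balance $23,363.59
Payment period 4: opening $23,363.59; interest $648.06 → $24,011.65; payment $6,344.04; balance $17,667.61
Payment period 5: opening $17,667.61; interest $648.06 → $18,315.67; payment $7,401.21; balance $10,914.46
Payment period 6: opening $10,914.46; interest $648.06 → $11,562.52; payment $8,458.38; balance $3,104.14
Payment period 7: opening $3,104.14; interest $648.06 → $3,752.20; payment $3,752.20; balance $0.00

$0.00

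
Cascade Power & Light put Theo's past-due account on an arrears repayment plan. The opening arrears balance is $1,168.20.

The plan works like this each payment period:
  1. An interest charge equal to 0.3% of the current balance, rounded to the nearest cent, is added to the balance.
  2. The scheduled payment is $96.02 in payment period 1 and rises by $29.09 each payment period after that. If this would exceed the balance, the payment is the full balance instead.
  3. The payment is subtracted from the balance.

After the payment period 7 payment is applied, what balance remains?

Payment period 1: $1,168.20 +$3.50 interest = $1,171.70; pay $96.02 → $1,075.68
Payment period 2: $1,075.68 +$3.23 interest = $1,078.91; pay $125.11 → $953.80
Payment period 3: $953.80 +$2.86 interest = $956.66; pay $154.20 → $802.46
Payment period 4: $802.46 +$2.41 interest = $804.87; pay $183.29 → $621.58
Payment period 5: $621.58 +$1.86 interest = $623.44; pay $212.38 → $411.06
Payment period 6: $411.06 +$1.23 interest = $412.29; pay $241.47 → $170.82
Payment period 7: $170.82 +$0.51 interest = $171.33; pay $171.33 → $0.00

$0.00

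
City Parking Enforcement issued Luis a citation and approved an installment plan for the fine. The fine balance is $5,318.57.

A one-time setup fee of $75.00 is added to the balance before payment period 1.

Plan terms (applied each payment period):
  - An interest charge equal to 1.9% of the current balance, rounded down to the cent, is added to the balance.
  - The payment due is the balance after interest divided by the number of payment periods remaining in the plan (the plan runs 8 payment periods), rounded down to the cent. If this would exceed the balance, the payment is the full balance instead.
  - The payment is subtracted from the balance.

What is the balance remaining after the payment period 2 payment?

# | Opening | Interest | Payment | End bal
1 | $5,393.57 | $102.47 | $687.00 | $4,809.04
2 | $4,809.04 | $91.37 | $700.05 | $4,200.36

$4,200.36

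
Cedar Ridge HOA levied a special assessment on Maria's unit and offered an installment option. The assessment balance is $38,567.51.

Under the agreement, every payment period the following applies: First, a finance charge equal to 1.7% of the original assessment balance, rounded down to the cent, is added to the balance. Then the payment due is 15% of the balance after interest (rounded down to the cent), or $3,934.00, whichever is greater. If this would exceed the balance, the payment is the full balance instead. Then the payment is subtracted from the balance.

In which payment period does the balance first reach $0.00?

Payment period 1: $38,567.51 +$655.64 interest = $39,223.15; pay $5,883.47 → $33,339.68
Payment period 2: $33,339.68 +$655.64 interest = $33,995.32; pay $5,099.29 → $28,896.03
Payment period 3: $28,896.03 +$655.64 interest = $29,551.67; pay $4,432.75 → $25,118.92
Payment period 4: $25,118.92 +$655.64 interest = $25,774.56; pay $3,934.00 → $21,840.56
Payment period 5: $21,840.56 +$655.64 interest = $22,496.20; pay $3,934.00 → $18,562.20
Payment period 6: $18,562.20 +$655.64 interest = $19,217.84; pay $3,934.00 → $15,283.84
Payment period 7: $15,283.84 +$655.64 interest = $15,939.48; pay $3,934.00 → $12,005.48
Payment period 8: $12,005.48 +$655.64 interest = $12,661.12; pay $3,934.00 → $8,727.12
Payment period 9: $8,727.12 +$655.64 interest = $9,382.76; pay $3,934.00 → $5,448.76
Payment period 10: $5,448.76 +$655.64 interest = $6,104.40; pay $3,934.00 → $2,170.40
Payment period 11: $2,170.40 +$655.64 interest = $2,826.04; pay $2,826.04 → $0.00
Balance reaches $0.00 in payment period 11.

11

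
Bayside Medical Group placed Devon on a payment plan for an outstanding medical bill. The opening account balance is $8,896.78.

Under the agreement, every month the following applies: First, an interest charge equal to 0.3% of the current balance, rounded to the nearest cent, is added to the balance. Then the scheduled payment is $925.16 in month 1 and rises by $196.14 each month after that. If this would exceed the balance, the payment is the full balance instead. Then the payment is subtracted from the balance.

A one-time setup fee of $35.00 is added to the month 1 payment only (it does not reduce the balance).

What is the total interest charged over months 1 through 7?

$109.27

Month 1: $8,896.78 +$26.69 interest = $8,923.47; pay $925.16 (+ $35.00 fee) → $7,998.31
Month 2: $7,998.31 +$23.99 interest = $8,022.30; pay $1,121.30 → $6,901.00
Month 3: $6,901.00 +$20.70 interest = $6,921.70; pay $1,317.44 → $5,604.26
Month 4: $5,604.26 +$16.81 interest = $5,621.07; pay $1,513.58 → $4,107.49
Month 5: $4,107.49 +$12.32 interest = $4,119.81; pay $1,709.72 → $2,410.09
Month 6: $2,410.09 +$7.23 interest = $2,417.32; pay $1,905.86 → $511.46
Month 7: $511.46 +$1.53 interest = $512.99; pay $512.99 → $0.00
Total interest: $26.69 + $23.99 + $20.70 + $16.81 + $12.32 + $7.23 + $1.53 = $109.27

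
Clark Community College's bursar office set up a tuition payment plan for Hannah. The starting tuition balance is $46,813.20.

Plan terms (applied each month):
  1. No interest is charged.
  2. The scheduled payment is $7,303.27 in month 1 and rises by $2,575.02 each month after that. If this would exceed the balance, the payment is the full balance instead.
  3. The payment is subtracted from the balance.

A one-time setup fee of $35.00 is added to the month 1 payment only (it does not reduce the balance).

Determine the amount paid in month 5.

$2,150.00

# | Opening | Payment | Fee | End bal
1 | $46,813.20 | $7,303.27 | $35.00 | $39,509.93
2 | $39,509.93 | $9,878.29 | — | $29,631.64
3 | $29,631.64 | $12,453.31 | — | $17,178.33
4 | $17,178.33 | $15,028.33 | — | $2,150.00
5 | $2,150.00 | $2,150.00 | — | $0.00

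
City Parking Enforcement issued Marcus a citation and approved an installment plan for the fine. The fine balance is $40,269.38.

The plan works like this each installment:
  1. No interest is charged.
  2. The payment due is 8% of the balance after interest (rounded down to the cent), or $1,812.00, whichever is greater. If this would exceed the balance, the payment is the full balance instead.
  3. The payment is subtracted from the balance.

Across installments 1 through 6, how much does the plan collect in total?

$15,851.82

Installment 1: $40,269.38 − $3,221.55 → $37,047.83
Installment 2: $37,047.83 − $2,963.82 → $34,084.01
Installment 3: $34,084.01 − $2,726.72 → $31,357.29
Installment 4: $31,357.29 − $2,508.58 → $28,848.71
Installment 5: $28,848.71 − $2,307.89 → $26,540.82
Installment 6: $26,540.82 − $2,123.26 → $24,417.56
Total paid: $15,851.82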